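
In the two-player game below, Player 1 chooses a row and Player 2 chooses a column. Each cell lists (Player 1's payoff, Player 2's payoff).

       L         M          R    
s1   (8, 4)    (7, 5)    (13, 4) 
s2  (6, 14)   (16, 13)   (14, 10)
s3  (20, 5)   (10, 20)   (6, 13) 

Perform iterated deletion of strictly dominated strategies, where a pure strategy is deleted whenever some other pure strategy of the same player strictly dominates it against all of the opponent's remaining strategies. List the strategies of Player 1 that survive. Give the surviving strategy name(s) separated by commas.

s2, s3

Column R is eliminated: M beats it against every remaining row (s1: 5>4, s2: 13>10, s3: 20>13).
For Player 1, s3 strictly dominates s1 on the remaining columns (L: 20>8, M: 10>7); eliminate s1.
Among the remaining strategies, none is strictly dominated by another pure strategy of the same player, so the elimination stops.
Surviving strategies — Player 1: {s2, s3}; Player 2: {L, M}.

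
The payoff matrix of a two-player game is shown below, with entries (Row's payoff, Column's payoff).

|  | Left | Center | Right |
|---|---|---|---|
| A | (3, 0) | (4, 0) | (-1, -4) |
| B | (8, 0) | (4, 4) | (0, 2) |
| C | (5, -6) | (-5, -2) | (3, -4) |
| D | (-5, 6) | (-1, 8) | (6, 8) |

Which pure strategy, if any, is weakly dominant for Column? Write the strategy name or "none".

Center

Center vs Left: A: 0=0, B: 4>0, C: -2>-6, D: 8>6.
Center vs Right: A: 0>-4, B: 4>2, C: -2>-4, D: 8=8.
Center is at least as good as every other strategy against every opponent action, so it is weakly dominant.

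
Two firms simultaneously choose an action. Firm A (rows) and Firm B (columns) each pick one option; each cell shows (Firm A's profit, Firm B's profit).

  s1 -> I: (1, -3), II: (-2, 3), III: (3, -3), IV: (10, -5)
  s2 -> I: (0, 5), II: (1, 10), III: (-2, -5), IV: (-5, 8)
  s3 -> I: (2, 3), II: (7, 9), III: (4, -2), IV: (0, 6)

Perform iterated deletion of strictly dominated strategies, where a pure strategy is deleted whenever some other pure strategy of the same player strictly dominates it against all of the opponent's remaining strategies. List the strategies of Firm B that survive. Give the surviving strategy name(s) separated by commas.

II

Firm A's strategy s2 is strictly dominated by s3 (I: 2>0, II: 7>1, III: 4>-2, IV: 0>-5) and is removed.
Firm B's strategy I is strictly dominated by II (s1: 3>-3, s3: 9>3) and is removed.
Firm B's strategy III is strictly dominated by II (s1: 3>-3, s3: 9>-2) and is removed.
Column IV is eliminated: II beats it against every remaining row (s1: 3>-5, s3: 9>6).
For Firm A, s3 strictly dominates s1 on the remaining columns (II: 7>-2); eliminate s1.
Among the remaining strategies, none is strictly dominated by another pure strategy of the same player, so the elimination stops.
Surviving strategies — Firm A: {s3}; Firm B: {II}.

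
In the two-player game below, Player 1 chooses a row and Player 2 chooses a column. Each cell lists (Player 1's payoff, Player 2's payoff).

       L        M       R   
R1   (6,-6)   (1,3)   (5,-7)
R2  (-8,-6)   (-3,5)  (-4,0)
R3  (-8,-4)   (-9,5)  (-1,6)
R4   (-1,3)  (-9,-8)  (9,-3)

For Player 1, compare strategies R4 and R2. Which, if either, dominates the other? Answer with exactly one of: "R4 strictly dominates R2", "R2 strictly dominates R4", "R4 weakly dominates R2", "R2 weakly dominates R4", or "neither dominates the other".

R4's payoffs vs R2's, by Player 2's action — L: -1>-8, M: -9<-3, R: 9>-4.
R4 does better at L, R but worse at M; neither strategy dominates the other.

neither dominates the other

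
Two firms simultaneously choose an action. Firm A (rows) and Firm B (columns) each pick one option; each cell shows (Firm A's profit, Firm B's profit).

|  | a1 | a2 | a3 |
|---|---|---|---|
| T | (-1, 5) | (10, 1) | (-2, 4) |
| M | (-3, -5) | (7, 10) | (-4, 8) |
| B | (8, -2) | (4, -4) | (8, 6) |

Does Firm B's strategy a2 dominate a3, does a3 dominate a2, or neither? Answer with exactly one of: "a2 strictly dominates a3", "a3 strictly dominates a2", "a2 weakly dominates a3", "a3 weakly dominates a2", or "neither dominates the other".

Compare a2 to a3 across each opponent action: T: 1<4, M: 10>8, B: -4<6.
a2 does better at M but worse at T, B; neither strategy dominates the other.

neither dominates the other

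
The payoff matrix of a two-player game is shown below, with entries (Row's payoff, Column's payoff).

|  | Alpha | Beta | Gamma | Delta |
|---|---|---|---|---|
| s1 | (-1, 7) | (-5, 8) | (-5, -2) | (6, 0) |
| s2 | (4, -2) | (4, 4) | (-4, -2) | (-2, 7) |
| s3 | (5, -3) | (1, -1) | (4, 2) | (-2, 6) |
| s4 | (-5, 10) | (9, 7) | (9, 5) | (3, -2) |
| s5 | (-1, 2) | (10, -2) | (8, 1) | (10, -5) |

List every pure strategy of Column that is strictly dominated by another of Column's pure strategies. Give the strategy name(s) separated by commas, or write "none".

none

Alpha: no other strategy beats it everywhere (Beta at s4 (10>7); Gamma at s1 (7>-2); Delta at s1 (7>0)).
Beta is not dominated — it holds its own against Alpha at s1 (8>7); Gamma at s1 (8>-2); Delta at s1 (8>0).
Gamma: no other strategy beats it everywhere (Alpha at s2 (-2=-2); Beta at s3 (2>-1); Delta at s4 (5>-2)).
Nothing dominates Delta: Alpha at s2 (7>-2); Beta at s2 (7>4); Gamma at s1 (0>-2).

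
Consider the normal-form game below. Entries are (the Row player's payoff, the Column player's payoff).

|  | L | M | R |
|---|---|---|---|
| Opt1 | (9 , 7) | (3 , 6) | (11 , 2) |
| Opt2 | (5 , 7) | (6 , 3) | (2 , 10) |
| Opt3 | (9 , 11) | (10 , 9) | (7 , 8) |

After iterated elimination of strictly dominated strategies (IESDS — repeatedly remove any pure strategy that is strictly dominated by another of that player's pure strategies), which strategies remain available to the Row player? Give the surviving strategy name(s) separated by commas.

Opt1, Opt3

For the Row player, Opt3 strictly dominates Opt2 on the remaining columns (L: 9>5, M: 10>6, R: 7>2); eliminate Opt2.
The Column player's strategy M is strictly dominated by L (Opt1: 7>6, Opt3: 11>9) and is removed.
For the Column player, L strictly dominates R on the remaining rows (Opt1: 7>2, Opt3: 11>8); eliminate R.
Among the remaining strategies, none is strictly dominated by another pure strategy of the same player, so the elimination stops.
Surviving strategies — the Row player: {Opt1, Opt3}; the Column player: {L}.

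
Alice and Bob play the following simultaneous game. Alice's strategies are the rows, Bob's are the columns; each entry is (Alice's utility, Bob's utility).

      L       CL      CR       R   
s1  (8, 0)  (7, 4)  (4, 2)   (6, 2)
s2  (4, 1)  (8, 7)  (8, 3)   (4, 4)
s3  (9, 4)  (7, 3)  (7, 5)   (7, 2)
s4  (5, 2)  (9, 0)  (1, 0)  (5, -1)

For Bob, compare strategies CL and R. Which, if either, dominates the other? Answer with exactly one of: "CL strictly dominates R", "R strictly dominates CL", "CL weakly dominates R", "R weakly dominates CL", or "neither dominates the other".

CL strictly dominates R

CL's payoffs vs R's, by Alice's action — s1: 4>2, s2: 7>4, s3: 3>2, s4: 0>-1.
Every comparison favours CL, so CL strictly dominates R.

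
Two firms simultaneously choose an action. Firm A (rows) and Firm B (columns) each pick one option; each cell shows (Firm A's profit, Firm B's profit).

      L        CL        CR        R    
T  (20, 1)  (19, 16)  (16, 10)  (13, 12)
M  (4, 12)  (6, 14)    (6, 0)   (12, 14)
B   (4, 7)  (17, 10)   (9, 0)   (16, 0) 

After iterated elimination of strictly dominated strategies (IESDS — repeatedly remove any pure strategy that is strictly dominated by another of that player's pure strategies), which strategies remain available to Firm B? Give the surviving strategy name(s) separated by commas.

CL

For Firm A, T strictly dominates M on the remaining columns (L: 20>4, CL: 19>6, CR: 16>6, R: 13>12); eliminate M.
For Firm B, CL strictly dominates L on the remaining rows (T: 16>1, B: 10>7); eliminate L.
For Firm B, CL strictly dominates CR on the remaining rows (T: 16>10, B: 10>0); eliminate CR.
Firm B's strategy R is strictly dominated by CL (T: 16>12, B: 10>0) and is removed.
For Firm A, T strictly dominates B on the remaining columns (CL: 19>17); eliminate B.
Among the remaining strategies, none is strictly dominated by another pure strategy of the same player, so the elimination stops.
Surviving strategies — Firm A: {T}; Firm B: {CL}.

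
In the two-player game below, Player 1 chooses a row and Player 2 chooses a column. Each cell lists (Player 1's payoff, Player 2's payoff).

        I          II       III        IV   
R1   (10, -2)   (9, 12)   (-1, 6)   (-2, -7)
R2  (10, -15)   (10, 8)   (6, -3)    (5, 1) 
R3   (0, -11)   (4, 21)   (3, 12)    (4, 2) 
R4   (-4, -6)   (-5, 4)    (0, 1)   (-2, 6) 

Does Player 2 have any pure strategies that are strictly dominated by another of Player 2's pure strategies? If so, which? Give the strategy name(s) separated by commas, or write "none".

I, III

II strictly dominates I — R1: 12>-2, R2: 8>-15, R3: 21>-11, R4: 4>-6.
II: no other strategy beats it everywhere (I at R1 (12>-2); III at R1 (12>6); IV at R1 (12>-7)).
III: dominated, since II does at least as well everywhere (R1: 12>6, R2: 8>-3, R3: 21>12, R4: 4>1).
Nothing dominates IV: I at R2 (1>-15); II at R4 (6>4); III at R2 (1>-3).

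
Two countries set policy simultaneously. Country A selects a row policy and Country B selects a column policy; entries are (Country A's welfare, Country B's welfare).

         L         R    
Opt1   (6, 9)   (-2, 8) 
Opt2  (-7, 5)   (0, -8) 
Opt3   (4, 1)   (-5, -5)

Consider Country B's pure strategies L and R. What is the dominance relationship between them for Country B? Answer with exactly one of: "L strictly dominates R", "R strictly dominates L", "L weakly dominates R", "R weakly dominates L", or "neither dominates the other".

L strictly dominates R

L's payoffs vs R's, by Country A's action — Opt1: 9>8, Opt2: 5>-8, Opt3: 1>-5.
L gives a strictly higher payoff against each choice by Country A, so L strictly dominates R.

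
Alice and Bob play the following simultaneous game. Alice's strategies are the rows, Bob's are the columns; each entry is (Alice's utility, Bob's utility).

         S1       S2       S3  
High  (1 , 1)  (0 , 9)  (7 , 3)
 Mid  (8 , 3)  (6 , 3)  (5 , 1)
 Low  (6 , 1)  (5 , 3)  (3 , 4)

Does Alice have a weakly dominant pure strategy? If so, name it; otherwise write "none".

High fails to dominate Mid at S1 (1<8).
Mid fails to dominate High at S3 (5<7).
Low fails to dominate High at S3 (3<7).
No single strategy dominates all the others.

none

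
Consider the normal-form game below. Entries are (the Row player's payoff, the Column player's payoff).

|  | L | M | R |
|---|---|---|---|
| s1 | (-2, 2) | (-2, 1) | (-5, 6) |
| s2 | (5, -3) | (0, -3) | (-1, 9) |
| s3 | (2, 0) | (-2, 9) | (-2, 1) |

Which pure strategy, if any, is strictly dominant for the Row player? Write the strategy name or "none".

s2

s2 vs s1: L: 5>-2, M: 0>-2, R: -1>-5.
s2 vs s3: L: 5>2, M: 0>-2, R: -1>-2.
s2 strictly beats every other strategy against every opponent action, so it is strictly dominant.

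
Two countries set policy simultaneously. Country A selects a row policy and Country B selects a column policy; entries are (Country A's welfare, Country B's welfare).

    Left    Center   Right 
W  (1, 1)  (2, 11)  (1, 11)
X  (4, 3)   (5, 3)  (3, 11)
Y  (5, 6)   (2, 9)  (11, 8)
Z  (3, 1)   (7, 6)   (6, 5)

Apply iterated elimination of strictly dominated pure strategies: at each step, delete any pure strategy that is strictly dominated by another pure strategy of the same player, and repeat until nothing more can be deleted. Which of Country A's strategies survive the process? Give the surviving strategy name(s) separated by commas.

Row W is eliminated: X beats it against every remaining column (Left: 4>1, Center: 5>2, Right: 3>1).
For Country B, Right strictly dominates Left on the remaining rows (X: 11>3, Y: 8>6, Z: 5>1); eliminate Left.
Country A's strategy X is strictly dominated by Z (Center: 7>5, Right: 6>3) and is removed.
For Country B, Center strictly dominates Right on the remaining rows (Y: 9>8, Z: 6>5); eliminate Right.
For Country A, Z strictly dominates Y on the remaining columns (Center: 7>2); eliminate Y.
Among the remaining strategies, none is strictly dominated by another pure strategy of the same player, so the elimination stops.
Surviving strategies — Country A: {Z}; Country B: {Center}.

Z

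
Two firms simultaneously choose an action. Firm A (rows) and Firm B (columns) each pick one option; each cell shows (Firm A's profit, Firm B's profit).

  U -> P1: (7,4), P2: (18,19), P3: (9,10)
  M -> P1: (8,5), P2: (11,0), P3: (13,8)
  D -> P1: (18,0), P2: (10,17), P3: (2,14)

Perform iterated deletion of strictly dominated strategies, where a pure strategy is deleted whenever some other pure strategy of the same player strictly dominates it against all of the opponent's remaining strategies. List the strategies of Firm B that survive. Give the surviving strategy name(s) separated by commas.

For Firm B, P3 strictly dominates P1 on the remaining rows (U: 10>4, M: 8>5, D: 14>0); eliminate P1.
Row D is eliminated: U beats it against every remaining column (P2: 18>10, P3: 9>2).
Among the remaining strategies, none is strictly dominated by another pure strategy of the same player, so the elimination stops.
Surviving strategies — Firm A: {U, M}; Firm B: {P2, P3}.

P2, P3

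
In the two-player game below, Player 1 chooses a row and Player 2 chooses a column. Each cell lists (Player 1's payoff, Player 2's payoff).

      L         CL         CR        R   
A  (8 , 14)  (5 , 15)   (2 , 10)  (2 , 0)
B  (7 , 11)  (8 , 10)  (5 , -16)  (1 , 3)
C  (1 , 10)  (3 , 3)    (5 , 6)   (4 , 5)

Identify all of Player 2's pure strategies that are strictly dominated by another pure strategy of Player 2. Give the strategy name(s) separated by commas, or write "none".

L: no other strategy beats it everywhere (CL at B (11>10); CR at A (14>10); R at A (14>0)).
CL is not dominated — it holds its own against L at A (15>14); CR at A (15>10); R at A (15>0).
CR is strictly dominated by L (A: 14>10, B: 11>-16, C: 10>6).
R: dominated, since L does at least as well everywhere (A: 14>0, B: 11>3, C: 10>5).

CR, R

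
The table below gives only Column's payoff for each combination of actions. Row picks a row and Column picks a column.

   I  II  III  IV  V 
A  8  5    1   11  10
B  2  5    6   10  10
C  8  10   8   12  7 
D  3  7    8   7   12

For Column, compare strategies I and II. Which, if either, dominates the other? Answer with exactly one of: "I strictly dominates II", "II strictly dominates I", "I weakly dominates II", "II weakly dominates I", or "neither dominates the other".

I's payoffs vs II's, by Row's action — A: 8>5, B: 2<5, C: 8<10, D: 3<7.
I does better at A but worse at B, C, D; neither strategy dominates the other.

neither dominates the other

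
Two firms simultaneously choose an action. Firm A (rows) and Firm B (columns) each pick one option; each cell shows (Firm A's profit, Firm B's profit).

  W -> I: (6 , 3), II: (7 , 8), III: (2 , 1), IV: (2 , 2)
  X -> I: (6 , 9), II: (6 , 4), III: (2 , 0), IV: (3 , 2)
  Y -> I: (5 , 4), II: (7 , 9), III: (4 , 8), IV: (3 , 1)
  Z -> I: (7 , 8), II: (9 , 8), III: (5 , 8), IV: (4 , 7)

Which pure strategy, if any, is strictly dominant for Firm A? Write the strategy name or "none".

Z vs W: I: 7>6, II: 9>7, III: 5>2, IV: 4>2.
Z vs X: I: 7>6, II: 9>6, III: 5>2, IV: 4>3.
Z vs Y: I: 7>5, II: 9>7, III: 5>4, IV: 4>3.
Z strictly beats every other strategy against every opponent action, so it is strictly dominant.

Z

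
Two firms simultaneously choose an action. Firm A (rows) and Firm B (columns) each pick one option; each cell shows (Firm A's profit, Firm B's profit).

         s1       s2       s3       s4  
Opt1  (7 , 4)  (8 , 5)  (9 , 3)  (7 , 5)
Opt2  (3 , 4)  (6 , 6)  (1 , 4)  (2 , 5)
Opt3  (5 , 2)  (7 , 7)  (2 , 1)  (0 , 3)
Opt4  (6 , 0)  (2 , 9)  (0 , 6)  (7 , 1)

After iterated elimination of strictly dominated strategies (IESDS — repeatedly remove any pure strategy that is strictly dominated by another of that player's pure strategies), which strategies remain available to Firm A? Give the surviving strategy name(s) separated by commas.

Row Opt2 is eliminated: Opt1 beats it against every remaining column (s1: 7>3, s2: 8>6, s3: 9>1, s4: 7>2).
Firm A's strategy Opt3 is strictly dominated by Opt1 (s1: 7>5, s2: 8>7, s3: 9>2, s4: 7>0) and is removed.
Column s1 is eliminated: s2 beats it against every remaining row (Opt1: 5>4, Opt4: 9>0).
Column s3 is eliminated: s2 beats it against every remaining row (Opt1: 5>3, Opt4: 9>6).
Among the remaining strategies, none is strictly dominated by another pure strategy of the same player, so the elimination stops.
Surviving strategies — Firm A: {Opt1, Opt4}; Firm B: {s2, s4}.

Opt1, Opt4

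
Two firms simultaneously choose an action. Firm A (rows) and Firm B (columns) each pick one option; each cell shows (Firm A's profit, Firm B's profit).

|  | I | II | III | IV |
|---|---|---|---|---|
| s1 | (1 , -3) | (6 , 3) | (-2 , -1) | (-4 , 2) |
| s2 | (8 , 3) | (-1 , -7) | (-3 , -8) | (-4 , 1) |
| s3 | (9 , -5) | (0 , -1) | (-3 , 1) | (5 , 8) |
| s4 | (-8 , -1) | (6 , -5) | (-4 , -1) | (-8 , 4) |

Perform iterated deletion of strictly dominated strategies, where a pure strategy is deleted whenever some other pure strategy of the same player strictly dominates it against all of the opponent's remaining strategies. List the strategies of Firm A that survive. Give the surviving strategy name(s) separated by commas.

Column III is eliminated: IV beats it against every remaining row (s1: 2>-1, s2: 1>-8, s3: 8>1, s4: 4>-1).
Firm A's strategy s2 is strictly dominated by s3 (I: 9>8, II: 0>-1, IV: 5>-4) and is removed.
For Firm B, IV strictly dominates I on the remaining rows (s1: 2>-3, s3: 8>-5, s4: 4>-1); eliminate I.
Among the remaining strategies, none is strictly dominated by another pure strategy of the same player, so the elimination stops.
Surviving strategies — Firm A: {s1, s3, s4}; Firm B: {II, IV}.

s1, s3, s4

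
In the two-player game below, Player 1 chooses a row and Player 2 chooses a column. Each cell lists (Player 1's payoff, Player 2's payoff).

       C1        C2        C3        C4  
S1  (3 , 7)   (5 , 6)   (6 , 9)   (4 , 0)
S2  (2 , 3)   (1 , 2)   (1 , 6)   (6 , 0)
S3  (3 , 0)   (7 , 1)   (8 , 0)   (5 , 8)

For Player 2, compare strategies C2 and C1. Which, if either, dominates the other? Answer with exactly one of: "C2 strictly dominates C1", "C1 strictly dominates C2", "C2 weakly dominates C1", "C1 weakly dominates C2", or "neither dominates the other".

neither dominates the other

Compare C2 to C1 across each opponent action: S1: 6<7, S2: 2<3, S3: 1>0.
C2 does better at S3 but worse at S1, S2; neither strategy dominates the other.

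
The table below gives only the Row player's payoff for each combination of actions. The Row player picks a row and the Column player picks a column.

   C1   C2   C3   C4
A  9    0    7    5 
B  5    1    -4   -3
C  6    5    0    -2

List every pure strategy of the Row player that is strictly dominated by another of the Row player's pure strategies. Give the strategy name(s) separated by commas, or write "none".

Nothing dominates A: B at C1 (9>5); C at C1 (9>6).
B: dominated, since C does at least as well everywhere (C1: 6>5, C2: 5>1, C3: 0>-4, C4: -2>-3).
C is not dominated — it holds its own against A at C2 (5>0); B at C1 (6>5).

B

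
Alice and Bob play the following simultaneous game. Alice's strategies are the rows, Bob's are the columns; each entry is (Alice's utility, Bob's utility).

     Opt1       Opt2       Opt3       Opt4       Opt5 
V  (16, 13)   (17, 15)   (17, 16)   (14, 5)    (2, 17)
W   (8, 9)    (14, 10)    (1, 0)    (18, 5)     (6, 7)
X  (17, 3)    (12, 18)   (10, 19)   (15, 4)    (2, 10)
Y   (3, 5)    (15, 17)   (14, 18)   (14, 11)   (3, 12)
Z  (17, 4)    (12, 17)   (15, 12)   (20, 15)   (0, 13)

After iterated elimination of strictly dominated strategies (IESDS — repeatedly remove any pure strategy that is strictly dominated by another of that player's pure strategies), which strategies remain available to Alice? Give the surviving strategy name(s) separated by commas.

V, W, Y

For Bob, Opt2 strictly dominates Opt1 on the remaining rows (V: 15>13, W: 10>9, X: 18>3, Y: 17>5, Z: 17>4); eliminate Opt1.
Bob's strategy Opt4 is strictly dominated by Opt2 (V: 15>5, W: 10>5, X: 18>4, Y: 17>11, Z: 17>15) and is removed.
Row X is eliminated: Y beats it against every remaining column (Opt2: 15>12, Opt3: 14>10, Opt5: 3>2).
For Alice, V strictly dominates Z on the remaining columns (Opt2: 17>12, Opt3: 17>15, Opt5: 2>0); eliminate Z.
Among the remaining strategies, none is strictly dominated by another pure strategy of the same player, so the elimination stops.
Surviving strategies — Alice: {V, W, Y}; Bob: {Opt2, Opt3, Opt5}.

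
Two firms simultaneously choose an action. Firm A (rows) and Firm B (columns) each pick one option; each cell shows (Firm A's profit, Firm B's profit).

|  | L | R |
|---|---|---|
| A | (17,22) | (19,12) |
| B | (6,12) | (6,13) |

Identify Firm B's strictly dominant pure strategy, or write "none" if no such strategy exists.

none

L fails to dominate R at B (12<13).
R fails to dominate L at A (12<22).
No single strategy dominates all the others.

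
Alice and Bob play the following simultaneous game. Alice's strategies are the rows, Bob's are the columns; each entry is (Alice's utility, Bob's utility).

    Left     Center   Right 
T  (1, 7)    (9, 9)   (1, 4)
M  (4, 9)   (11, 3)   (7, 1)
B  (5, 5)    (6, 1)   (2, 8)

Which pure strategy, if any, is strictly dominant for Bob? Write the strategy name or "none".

Left fails to dominate Center at T (7<9).
Center fails to dominate Left at M (3<9).
Right fails to dominate Left at T (4<7).
No single strategy dominates all the others.

none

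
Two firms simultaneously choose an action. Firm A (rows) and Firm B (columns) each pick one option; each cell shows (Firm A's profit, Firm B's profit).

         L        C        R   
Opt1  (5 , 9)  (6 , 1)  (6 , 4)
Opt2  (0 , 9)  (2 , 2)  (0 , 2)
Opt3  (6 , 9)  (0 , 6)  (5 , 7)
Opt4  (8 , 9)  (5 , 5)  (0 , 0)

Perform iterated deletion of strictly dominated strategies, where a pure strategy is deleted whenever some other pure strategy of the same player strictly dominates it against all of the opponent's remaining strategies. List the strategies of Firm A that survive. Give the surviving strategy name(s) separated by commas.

Opt4

Firm A's strategy Opt2 is strictly dominated by Opt1 (L: 5>0, C: 6>2, R: 6>0) and is removed.
For Firm B, L strictly dominates C on the remaining rows (Opt1: 9>1, Opt3: 9>6, Opt4: 9>5); eliminate C.
Column R is eliminated: L beats it against every remaining row (Opt1: 9>4, Opt3: 9>7, Opt4: 9>0).
Firm A's strategy Opt1 is strictly dominated by Opt3 (L: 6>5) and is removed.
Firm A's strategy Opt3 is strictly dominated by Opt4 (L: 8>6) and is removed.
Among the remaining strategies, none is strictly dominated by another pure strategy of the same player, so the elimination stops.
Surviving strategies — Firm A: {Opt4}; Firm B: {L}.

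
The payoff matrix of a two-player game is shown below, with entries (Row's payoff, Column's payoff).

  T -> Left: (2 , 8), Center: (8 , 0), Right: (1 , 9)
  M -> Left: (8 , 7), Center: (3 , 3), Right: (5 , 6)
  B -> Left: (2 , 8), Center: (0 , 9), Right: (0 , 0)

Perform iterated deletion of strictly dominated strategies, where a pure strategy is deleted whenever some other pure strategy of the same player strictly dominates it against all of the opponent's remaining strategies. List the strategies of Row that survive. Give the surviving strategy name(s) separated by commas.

Row's strategy B is strictly dominated by M (Left: 8>2, Center: 3>0, Right: 5>0) and is removed.
Column Center is eliminated: Left beats it against every remaining row (T: 8>0, M: 7>3).
Row T is eliminated: M beats it against every remaining column (Left: 8>2, Right: 5>1).
Column's strategy Right is strictly dominated by Left (M: 7>6) and is removed.
Among the remaining strategies, none is strictly dominated by another pure strategy of the same player, so the elimination stops.
Surviving strategies — Row: {M}; Column: {Left}.

M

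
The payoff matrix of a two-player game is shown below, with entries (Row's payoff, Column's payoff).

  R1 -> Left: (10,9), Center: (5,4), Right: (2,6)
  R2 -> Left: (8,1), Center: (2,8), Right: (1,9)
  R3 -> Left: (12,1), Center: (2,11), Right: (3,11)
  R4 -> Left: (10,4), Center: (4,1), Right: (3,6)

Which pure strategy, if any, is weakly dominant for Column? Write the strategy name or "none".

Left fails to dominate Center at R2 (1<8).
Center fails to dominate Left at R1 (4<9).
Right fails to dominate Left at R1 (6<9).
No single strategy dominates all the others.

none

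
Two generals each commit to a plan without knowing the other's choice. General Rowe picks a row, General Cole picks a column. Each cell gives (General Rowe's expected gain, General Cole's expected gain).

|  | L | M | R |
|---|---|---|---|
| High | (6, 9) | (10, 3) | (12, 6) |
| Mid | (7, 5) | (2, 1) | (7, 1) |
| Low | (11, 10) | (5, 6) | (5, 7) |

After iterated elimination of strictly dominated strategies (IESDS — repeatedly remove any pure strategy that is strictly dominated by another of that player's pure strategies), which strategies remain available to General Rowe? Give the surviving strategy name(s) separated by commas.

Column M is eliminated: L beats it against every remaining row (High: 9>3, Mid: 5>1, Low: 10>6).
General Cole's strategy R is strictly dominated by L (High: 9>6, Mid: 5>1, Low: 10>7) and is removed.
Row High is eliminated: Mid beats it against every remaining column (L: 7>6).
For General Rowe, Low strictly dominates Mid on the remaining columns (L: 11>7); eliminate Mid.
Among the remaining strategies, none is strictly dominated by another pure strategy of the same player, so the elimination stops.
Surviving strategies — General Rowe: {Low}; General Cole: {L}.

Low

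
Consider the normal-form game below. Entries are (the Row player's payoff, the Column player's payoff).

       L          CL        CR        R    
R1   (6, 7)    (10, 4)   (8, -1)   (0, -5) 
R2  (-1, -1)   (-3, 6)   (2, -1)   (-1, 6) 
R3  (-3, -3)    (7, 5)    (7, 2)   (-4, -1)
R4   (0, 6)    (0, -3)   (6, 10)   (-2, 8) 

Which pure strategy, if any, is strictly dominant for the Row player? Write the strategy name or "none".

R1 vs R2: L: 6>-1, CL: 10>-3, CR: 8>2, R: 0>-1.
R1 vs R3: L: 6>-3, CL: 10>7, CR: 8>7, R: 0>-4.
R1 vs R4: L: 6>0, CL: 10>0, CR: 8>6, R: 0>-2.
R1 strictly beats every other strategy against every opponent action, so it is strictly dominant.

R1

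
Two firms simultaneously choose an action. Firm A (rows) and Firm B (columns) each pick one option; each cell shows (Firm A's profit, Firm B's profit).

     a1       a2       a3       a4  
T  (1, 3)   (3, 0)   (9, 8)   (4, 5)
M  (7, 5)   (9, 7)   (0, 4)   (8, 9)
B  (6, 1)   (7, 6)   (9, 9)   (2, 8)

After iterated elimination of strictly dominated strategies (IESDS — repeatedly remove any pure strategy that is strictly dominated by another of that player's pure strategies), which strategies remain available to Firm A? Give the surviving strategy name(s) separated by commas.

Firm B's strategy a1 is strictly dominated by a4 (T: 5>3, M: 9>5, B: 8>1) and is removed.
Column a2 is eliminated: a4 beats it against every remaining row (T: 5>0, M: 9>7, B: 8>6).
Among the remaining strategies, none is strictly dominated by another pure strategy of the same player, so the elimination stops.
Surviving strategies — Firm A: {T, M, B}; Firm B: {a3, a4}.

T, M, B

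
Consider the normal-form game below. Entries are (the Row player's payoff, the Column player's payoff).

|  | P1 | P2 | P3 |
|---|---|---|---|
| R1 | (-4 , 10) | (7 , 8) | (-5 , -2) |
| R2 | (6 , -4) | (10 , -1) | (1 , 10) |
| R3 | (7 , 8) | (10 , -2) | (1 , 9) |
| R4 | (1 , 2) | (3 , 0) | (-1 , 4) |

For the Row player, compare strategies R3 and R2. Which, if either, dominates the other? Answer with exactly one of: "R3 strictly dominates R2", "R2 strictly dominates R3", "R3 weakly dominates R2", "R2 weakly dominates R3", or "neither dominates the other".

Compare R3 to R2 across every action of the Column player: P1: 7>6, P2: 10=10, P3: 1=1.
R3 is at least as good everywhere and strictly better somewhere (tied only at P2, P3), so R3 weakly but not strictly dominates R2.

R3 weakly dominates R2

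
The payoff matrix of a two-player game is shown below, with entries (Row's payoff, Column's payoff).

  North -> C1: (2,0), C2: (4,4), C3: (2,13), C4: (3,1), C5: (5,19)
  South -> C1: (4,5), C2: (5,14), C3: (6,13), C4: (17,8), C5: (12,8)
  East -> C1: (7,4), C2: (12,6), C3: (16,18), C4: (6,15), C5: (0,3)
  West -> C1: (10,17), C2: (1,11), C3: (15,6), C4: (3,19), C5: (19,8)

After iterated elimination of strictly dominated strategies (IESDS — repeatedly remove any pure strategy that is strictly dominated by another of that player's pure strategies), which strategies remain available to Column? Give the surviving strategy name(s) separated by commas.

C3

For Row, South strictly dominates North on the remaining columns (C1: 4>2, C2: 5>4, C3: 6>2, C4: 17>3, C5: 12>5); eliminate North.
Column C1 is eliminated: C4 beats it against every remaining row (South: 8>5, East: 15>4, West: 19>17).
For Column, C2 strictly dominates C5 on the remaining rows (South: 14>8, East: 6>3, West: 11>8); eliminate C5.
For Row, East strictly dominates West on the remaining columns (C2: 12>1, C3: 16>15, C4: 6>3); eliminate West.
For Column, C3 strictly dominates C4 on the remaining rows (South: 13>8, East: 18>15); eliminate C4.
Row's strategy South is strictly dominated by East (C2: 12>5, C3: 16>6) and is removed.
Column C2 is eliminated: C3 beats it against every remaining row (East: 18>6).
Among the remaining strategies, none is strictly dominated by another pure strategy of the same player, so the elimination stops.
Surviving strategies — Row: {East}; Column: {C3}.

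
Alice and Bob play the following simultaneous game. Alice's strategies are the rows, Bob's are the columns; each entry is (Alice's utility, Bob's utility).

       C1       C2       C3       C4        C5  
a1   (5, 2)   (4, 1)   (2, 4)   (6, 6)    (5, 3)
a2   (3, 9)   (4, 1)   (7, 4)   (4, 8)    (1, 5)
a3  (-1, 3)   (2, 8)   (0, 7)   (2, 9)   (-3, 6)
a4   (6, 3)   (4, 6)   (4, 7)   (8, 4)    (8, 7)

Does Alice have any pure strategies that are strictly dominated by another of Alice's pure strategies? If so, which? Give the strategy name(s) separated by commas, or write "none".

a1 is not dominated — it holds its own against a2 at C1 (5>3); a3 at C1 (5>-1); a4 at C2 (4=4).
a2 is not dominated — it holds its own against a1 at C2 (4=4); a3 at C1 (3>-1); a4 at C2 (4=4).
a3: dominated, since a1 does at least as well everywhere (C1: 5>-1, C2: 4>2, C3: 2>0, C4: 6>2, C5: 5>-3).
Nothing dominates a4: a1 at C1 (6>5); a2 at C1 (6>3); a3 at C1 (6>-1).

a3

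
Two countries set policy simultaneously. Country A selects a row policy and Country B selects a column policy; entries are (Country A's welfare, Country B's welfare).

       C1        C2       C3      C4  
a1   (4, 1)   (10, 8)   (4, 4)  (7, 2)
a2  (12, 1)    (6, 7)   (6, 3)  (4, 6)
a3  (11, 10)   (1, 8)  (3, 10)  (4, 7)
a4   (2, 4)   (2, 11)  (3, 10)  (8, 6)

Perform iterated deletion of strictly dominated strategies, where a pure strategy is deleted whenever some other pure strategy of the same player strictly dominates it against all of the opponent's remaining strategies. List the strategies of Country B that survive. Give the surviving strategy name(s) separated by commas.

Column C4 is eliminated: C2 beats it against every remaining row (a1: 8>2, a2: 7>6, a3: 8>7, a4: 11>6).
Country A's strategy a3 is strictly dominated by a2 (C1: 12>11, C2: 6>1, C3: 6>3) and is removed.
Country A's strategy a4 is strictly dominated by a1 (C1: 4>2, C2: 10>2, C3: 4>3) and is removed.
For Country B, C2 strictly dominates C1 on the remaining rows (a1: 8>1, a2: 7>1); eliminate C1.
Column C3 is eliminated: C2 beats it against every remaining row (a1: 8>4, a2: 7>3).
Row a2 is eliminated: a1 beats it against every remaining column (C2: 10>6).
Among the remaining strategies, none is strictly dominated by another pure strategy of the same player, so the elimination stops.
Surviving strategies — Country A: {a1}; Country B: {C2}.

C2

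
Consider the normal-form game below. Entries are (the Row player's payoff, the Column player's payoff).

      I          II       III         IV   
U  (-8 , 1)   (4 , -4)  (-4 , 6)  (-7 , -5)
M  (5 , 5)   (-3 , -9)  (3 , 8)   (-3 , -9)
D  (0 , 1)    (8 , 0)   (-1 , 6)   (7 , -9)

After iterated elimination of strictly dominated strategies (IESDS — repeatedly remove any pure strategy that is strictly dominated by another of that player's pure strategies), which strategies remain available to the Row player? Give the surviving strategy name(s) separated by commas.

For the Row player, D strictly dominates U on the remaining columns (I: 0>-8, II: 8>4, III: -1>-4, IV: 7>-7); eliminate U.
The Column player's strategy I is strictly dominated by III (M: 8>5, D: 6>1) and is removed.
For the Column player, III strictly dominates II on the remaining rows (M: 8>-9, D: 6>0); eliminate II.
The Column player's strategy IV is strictly dominated by III (M: 8>-9, D: 6>-9) and is removed.
Row D is eliminated: M beats it against every remaining column (III: 3>-1).
Among the remaining strategies, none is strictly dominated by another pure strategy of the same player, so the elimination stops.
Surviving strategies — the Row player: {M}; the Column player: {III}.

M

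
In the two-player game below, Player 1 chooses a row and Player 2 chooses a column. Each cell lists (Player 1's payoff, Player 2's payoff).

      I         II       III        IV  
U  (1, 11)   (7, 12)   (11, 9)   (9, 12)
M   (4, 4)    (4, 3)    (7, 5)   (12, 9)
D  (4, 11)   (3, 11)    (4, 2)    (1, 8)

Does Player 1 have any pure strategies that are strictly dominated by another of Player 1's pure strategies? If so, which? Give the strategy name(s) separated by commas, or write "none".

none

Nothing dominates U: M at II (7>4); D at II (7>3).
M: no other strategy beats it everywhere (U at I (4>1); D at I (4=4)).
D: no other strategy beats it everywhere (U at I (4>1); M at I (4=4)).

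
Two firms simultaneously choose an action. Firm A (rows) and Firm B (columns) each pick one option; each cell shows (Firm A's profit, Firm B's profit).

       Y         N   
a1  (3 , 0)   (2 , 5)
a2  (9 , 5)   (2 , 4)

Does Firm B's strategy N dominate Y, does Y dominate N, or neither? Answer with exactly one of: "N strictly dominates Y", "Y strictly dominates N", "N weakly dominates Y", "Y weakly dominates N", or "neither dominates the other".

neither dominates the other

N's payoffs vs Y's, by Firm A's action — a1: 5>0, a2: 4<5.
N does better at a1 but worse at a2; neither strategy dominates the other.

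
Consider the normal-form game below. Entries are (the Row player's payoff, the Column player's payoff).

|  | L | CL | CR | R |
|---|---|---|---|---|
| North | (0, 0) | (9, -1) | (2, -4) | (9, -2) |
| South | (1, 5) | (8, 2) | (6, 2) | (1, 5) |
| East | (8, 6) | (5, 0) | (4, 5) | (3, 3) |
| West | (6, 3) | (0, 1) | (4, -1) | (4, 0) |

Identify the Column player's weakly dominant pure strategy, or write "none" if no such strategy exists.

L

L vs CL: North: 0>-1, South: 5>2, East: 6>0, West: 3>1.
L vs CR: North: 0>-4, South: 5>2, East: 6>5, West: 3>-1.
L vs R: North: 0>-2, South: 5=5, East: 6>3, West: 3>0.
L is at least as good as every other strategy against every opponent action, so it is weakly dominant.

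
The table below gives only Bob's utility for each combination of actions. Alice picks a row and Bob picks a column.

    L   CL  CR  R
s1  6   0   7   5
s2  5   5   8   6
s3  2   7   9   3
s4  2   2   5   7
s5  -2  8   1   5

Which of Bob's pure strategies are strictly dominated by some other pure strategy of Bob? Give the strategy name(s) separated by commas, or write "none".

L

L is strictly dominated by CR (s1: 7>6, s2: 8>5, s3: 9>2, s4: 5>2, s5: 1>-2).
CL: no other strategy beats it everywhere (L at s2 (5=5); CR at s5 (8>1); R at s3 (7>3)).
CR: no other strategy beats it everywhere (L at s1 (7>6); CL at s1 (7>0); R at s1 (7>5)).
R is not dominated — it holds its own against L at s2 (6>5); CL at s1 (5>0); CR at s4 (7>5).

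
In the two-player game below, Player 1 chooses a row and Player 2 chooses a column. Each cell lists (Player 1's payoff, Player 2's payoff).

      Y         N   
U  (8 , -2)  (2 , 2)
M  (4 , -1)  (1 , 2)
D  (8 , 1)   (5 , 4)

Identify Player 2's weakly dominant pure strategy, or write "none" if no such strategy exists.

N

N vs Y: U: 2>-2, M: 2>-1, D: 4>1.
N is at least as good as every other strategy against every opponent action, so it is weakly dominant.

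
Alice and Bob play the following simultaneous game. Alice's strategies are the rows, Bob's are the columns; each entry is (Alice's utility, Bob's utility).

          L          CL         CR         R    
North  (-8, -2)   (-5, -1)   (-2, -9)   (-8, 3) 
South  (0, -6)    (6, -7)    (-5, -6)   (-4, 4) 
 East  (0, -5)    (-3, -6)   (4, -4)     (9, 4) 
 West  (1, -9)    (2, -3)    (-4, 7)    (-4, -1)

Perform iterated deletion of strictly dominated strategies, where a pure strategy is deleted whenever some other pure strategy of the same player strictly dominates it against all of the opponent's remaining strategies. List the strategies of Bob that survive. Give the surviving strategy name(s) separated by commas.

R

Alice's strategy North is strictly dominated by East (L: 0>-8, CL: -3>-5, CR: 4>-2, R: 9>-8) and is removed.
For Bob, R strictly dominates L on the remaining rows (South: 4>-6, East: 4>-5, West: -1>-9); eliminate L.
For Bob, CR strictly dominates CL on the remaining rows (South: -6>-7, East: -4>-6, West: 7>-3); eliminate CL.
Row South is eliminated: East beats it against every remaining column (CR: 4>-5, R: 9>-4).
For Alice, East strictly dominates West on the remaining columns (CR: 4>-4, R: 9>-4); eliminate West.
Column CR is eliminated: R beats it against every remaining row (East: 4>-4).
Among the remaining strategies, none is strictly dominated by another pure strategy of the same player, so the elimination stops.
Surviving strategies — Alice: {East}; Bob: {R}.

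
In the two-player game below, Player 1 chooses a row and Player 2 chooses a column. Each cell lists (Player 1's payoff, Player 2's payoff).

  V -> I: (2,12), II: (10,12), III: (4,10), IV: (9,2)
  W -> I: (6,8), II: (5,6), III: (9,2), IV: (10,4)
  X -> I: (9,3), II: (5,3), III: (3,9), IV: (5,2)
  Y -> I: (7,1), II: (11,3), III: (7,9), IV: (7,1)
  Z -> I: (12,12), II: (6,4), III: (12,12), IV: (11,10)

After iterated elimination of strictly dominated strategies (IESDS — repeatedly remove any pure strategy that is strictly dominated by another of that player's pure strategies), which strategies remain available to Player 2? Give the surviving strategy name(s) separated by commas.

I, III

Row W is eliminated: Z beats it against every remaining column (I: 12>6, II: 6>5, III: 12>9, IV: 11>10).
Row X is eliminated: Z beats it against every remaining column (I: 12>9, II: 6>5, III: 12>3, IV: 11>5).
Column IV is eliminated: III beats it against every remaining row (V: 10>2, Y: 9>1, Z: 12>10).
Row V is eliminated: Y beats it against every remaining column (I: 7>2, II: 11>10, III: 7>4).
For Player 2, III strictly dominates II on the remaining rows (Y: 9>3, Z: 12>4); eliminate II.
Player 1's strategy Y is strictly dominated by Z (I: 12>7, III: 12>7) and is removed.
Among the remaining strategies, none is strictly dominated by another pure strategy of the same player, so the elimination stops.
Surviving strategies — Player 1: {Z}; Player 2: {I, III}.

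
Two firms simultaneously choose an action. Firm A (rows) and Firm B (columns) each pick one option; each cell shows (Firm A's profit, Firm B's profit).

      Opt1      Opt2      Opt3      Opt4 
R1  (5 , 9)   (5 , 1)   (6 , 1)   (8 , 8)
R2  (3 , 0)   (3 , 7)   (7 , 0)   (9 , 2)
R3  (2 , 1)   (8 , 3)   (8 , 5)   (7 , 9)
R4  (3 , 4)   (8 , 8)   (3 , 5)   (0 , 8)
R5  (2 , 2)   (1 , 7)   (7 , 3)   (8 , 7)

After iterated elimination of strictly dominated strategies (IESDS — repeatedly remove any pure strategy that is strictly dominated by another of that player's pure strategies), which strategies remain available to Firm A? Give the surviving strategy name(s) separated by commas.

R1, R2, R3, R4

Column Opt3 is eliminated: Opt4 beats it against every remaining row (R1: 8>1, R2: 2>0, R3: 9>5, R4: 8>5, R5: 7>3).
For Firm A, R2 strictly dominates R5 on the remaining columns (Opt1: 3>2, Opt2: 3>1, Opt4: 9>8); eliminate R5.
Among the remaining strategies, none is strictly dominated by another pure strategy of the same player, so the elimination stops.
Surviving strategies — Firm A: {R1, R2, R3, R4}; Firm B: {Opt1, Opt2, Opt4}.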